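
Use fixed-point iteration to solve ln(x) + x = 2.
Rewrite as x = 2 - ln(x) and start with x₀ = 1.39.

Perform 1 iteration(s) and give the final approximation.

Equation: ln(x) + x = 2
Fixed-point form: x = 2 - ln(x)
x₀ = 1.39

x_1 = g(1.390000) = 1.670696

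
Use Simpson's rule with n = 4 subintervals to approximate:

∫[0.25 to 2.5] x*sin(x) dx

f(x) = x*sin(x)
a = 0.25, b = 2.5, n = 4
h = (b - a)/n = 0.562500

Simpson's rule: (h/3)[f(x₀) + 4f(x₁) + 2f(x₂) + ... + f(xₙ)]

x_0 = 0.2500, f(x_0) = 0.061851, coefficient = 1
x_1 = 0.8125, f(x_1) = 0.589882, coefficient = 4
x_2 = 1.3750, f(x_2) = 1.348728, coefficient = 2
x_3 = 1.9375, f(x_3) = 1.808684, coefficient = 4
x_4 = 2.5000, f(x_4) = 1.496180, coefficient = 1

I ≈ (0.562500/3) × 13.849751 = 2.596828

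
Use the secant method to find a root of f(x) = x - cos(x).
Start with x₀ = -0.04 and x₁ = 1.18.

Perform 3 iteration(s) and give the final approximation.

f(x) = x - cos(x)
x₀ = -0.04, x₁ = 1.18

Secant formula: x_{n+1} = x_n - f(x_n)(x_n - x_{n-1})/(f(x_n) - f(x_{n-1}))

Iteration 1:
  f(-0.040000) = -1.039200
  f(1.180000) = 0.799075
  x_2 = 1.180000 - 0.799075×(1.180000 - (-0.040000))/(0.799075 - (-1.039200))
       = 0.649681
Iteration 2:
  f(1.180000) = 0.799075
  f(0.649681) = -0.146595
  x_3 = 0.649681 - (-0.146595)×(0.649681 - 1.180000)/(-0.146595 - 0.799075)
       = 0.731890
Iteration 3:
  f(0.649681) = -0.146595
  f(0.731890) = -0.012023
  x_4 = 0.731890 - (-0.012023)×(0.731890 - 0.649681)/(-0.012023 - (-0.146595))
       = 0.739235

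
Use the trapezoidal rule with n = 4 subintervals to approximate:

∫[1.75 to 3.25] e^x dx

f(x) = e^x
a = 1.75, b = 3.25, n = 4
h = (b - a)/n = 0.375000

Trapezoidal rule: (h/2)[f(x₀) + 2f(x₁) + 2f(x₂) + ... + f(xₙ)]

x_0 = 1.7500, f(x_0) = 5.754603, coefficient = 1
x_1 = 2.1250, f(x_1) = 8.372897, coefficient = 2
x_2 = 2.5000, f(x_2) = 12.182494, coefficient = 2
x_3 = 2.8750, f(x_3) = 17.725424, coefficient = 2
x_4 = 3.2500, f(x_4) = 25.790340, coefficient = 1

I ≈ (0.375000/2) × 108.106574 = 20.269983
Exact value: 20.035737
Error: 0.234245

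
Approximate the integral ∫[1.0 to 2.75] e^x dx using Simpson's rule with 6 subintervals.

f(x) = e^x
a = 1.0, b = 2.75, n = 6
h = (b - a)/n = 0.291667

Simpson's rule: (h/3)[f(x₀) + 4f(x₁) + 2f(x₂) + ... + f(xₙ)]

x_0 = 1.0000, f(x_0) = 2.718282, coefficient = 1
x_1 = 1.2917, f(x_1) = 3.638846, coefficient = 4
x_2 = 1.5833, f(x_2) = 4.871166, coefficient = 2
x_3 = 1.8750, f(x_3) = 6.520819, coefficient = 4
x_4 = 2.1667, f(x_4) = 8.729138, coefficient = 2
x_5 = 2.4583, f(x_5) = 11.685320, coefficient = 4
x_6 = 2.7500, f(x_6) = 15.642632, coefficient = 1

I ≈ (0.291667/3) × 132.941463 = 12.924864
Exact value: 12.924350
Error: 0.000514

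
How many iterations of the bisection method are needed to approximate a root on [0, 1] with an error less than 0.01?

We need (b-a)/2^n ≤ 0.01
(1 - 0)/2^n ≤ 0.01
1/2^n ≤ 0.01
2^n ≥ 100
n ≥ log₂(100) = 6.64
n ≥ 7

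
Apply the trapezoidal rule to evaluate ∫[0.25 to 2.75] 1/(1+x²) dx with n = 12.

f(x) = 1/(1+x²)
a = 0.25, b = 2.75, n = 12
h = (b - a)/n = 0.208333

Trapezoidal rule: (h/2)[f(x₀) + 2f(x₁) + 2f(x₂) + ... + f(xₙ)]

x_0 = 0.2500, f(x_0) = 0.941176, coefficient = 1
x_1 = 0.4583, f(x_1) = 0.826399, coefficient = 2
x_2 = 0.6667, f(x_2) = 0.692308, coefficient = 2
x_3 = 0.8750, f(x_3) = 0.566372, coefficient = 2
x_4 = 1.0833, f(x_4) = 0.460064, coefficient = 2
x_5 = 1.2917, f(x_5) = 0.374756, coefficient = 2
x_6 = 1.5000, f(x_6) = 0.307692, coefficient = 2
x_7 = 1.7083, f(x_7) = 0.255206, coefficient = 2
x_8 = 1.9167, f(x_8) = 0.213967, coefficient = 2
x_9 = 2.1250, f(x_9) = 0.181303, coefficient = 2
x_10 = 2.3333, f(x_10) = 0.155172, coefficient = 2
x_11 = 2.5417, f(x_11) = 0.134047, coefficient = 2
x_12 = 2.7500, f(x_12) = 0.116788, coefficient = 1

I ≈ (0.208333/2) × 9.392537 = 0.978389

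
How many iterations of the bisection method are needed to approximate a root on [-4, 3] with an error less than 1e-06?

We need (b-a)/2^n ≤ 1e-06
(3 - (-4))/2^n ≤ 1e-06
7/2^n ≤ 1e-06
2^n ≥ 7000000
n ≥ log₂(7000000) = 22.74
n ≥ 23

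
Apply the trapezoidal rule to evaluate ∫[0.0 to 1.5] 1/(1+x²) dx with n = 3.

f(x) = 1/(1+x²)
a = 0.0, b = 1.5, n = 3
h = (b - a)/n = 0.500000

Trapezoidal rule: (h/2)[f(x₀) + 2f(x₁) + 2f(x₂) + ... + f(xₙ)]

x_0 = 0.0000, f(x_0) = 1.000000, coefficient = 1
x_1 = 0.5000, f(x_1) = 0.800000, coefficient = 2
x_2 = 1.0000, f(x_2) = 0.500000, coefficient = 2
x_3 = 1.5000, f(x_3) = 0.307692, coefficient = 1

I ≈ (0.500000/2) × 3.907692 = 0.976923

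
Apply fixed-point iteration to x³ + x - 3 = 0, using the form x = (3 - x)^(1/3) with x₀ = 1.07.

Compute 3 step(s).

Equation: x³ + x - 3 = 0
Fixed-point form: x = (3 - x)^(1/3)
x₀ = 1.07

x_1 = g(1.070000) = 1.245047
x_2 = g(1.245047) = 1.206207
x_3 = g(1.206207) = 1.215041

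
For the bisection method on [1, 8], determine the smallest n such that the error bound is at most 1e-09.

We need (b-a)/2^n ≤ 1e-09
(8 - 1)/2^n ≤ 1e-09
7/2^n ≤ 1e-09
2^n ≥ 7000000000
n ≥ log₂(7000000000) = 32.70
n ≥ 33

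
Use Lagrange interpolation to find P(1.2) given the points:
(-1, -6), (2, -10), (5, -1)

Lagrange interpolation formula:
P(x) = Σ yᵢ × Lᵢ(x)
where Lᵢ(x) = Π_{j≠i} (x - xⱼ)/(xᵢ - xⱼ)

L_0(1.2) = (1.2 - 2)/(-1 - 2) × (1.2 - 5)/(-1 - 5) = 0.168889
L_1(1.2) = (1.2 - (-1))/(2 - (-1)) × (1.2 - 5)/(2 - 5) = 0.928889
L_2(1.2) = (1.2 - (-1))/(5 - (-1)) × (1.2 - 2)/(5 - 2) = -0.097778

P(1.2) = (-6)×L_0(1.2) + (-10)×L_1(1.2) + (-1)×L_2(1.2)
P(1.2) = -10.204444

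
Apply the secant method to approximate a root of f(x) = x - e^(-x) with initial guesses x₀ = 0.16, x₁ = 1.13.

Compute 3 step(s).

f(x) = x - e^(-x)
x₀ = 0.16, x₁ = 1.13

Secant formula: x_{n+1} = x_n - f(x_n)(x_n - x_{n-1})/(f(x_n) - f(x_{n-1}))

Iteration 1:
  f(0.160000) = -0.692144
  f(1.130000) = 0.806967
  x_2 = 1.130000 - 0.806967×(1.130000 - 0.160000)/(0.806967 - (-0.692144))
       = 0.607852
Iteration 2:
  f(1.130000) = 0.806967
  f(0.607852) = 0.063333
  x_3 = 0.607852 - 0.063333×(0.607852 - 1.130000)/(0.063333 - 0.806967)
       = 0.563382
Iteration 3:
  f(0.607852) = 0.063333
  f(0.563382) = -0.005898
  x_4 = 0.563382 - (-0.005898)×(0.563382 - 0.607852)/(-0.005898 - 0.063333)
       = 0.567171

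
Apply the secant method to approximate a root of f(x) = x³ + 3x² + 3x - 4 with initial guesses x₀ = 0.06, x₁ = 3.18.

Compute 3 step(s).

f(x) = x³ + 3x² + 3x - 4
x₀ = 0.06, x₁ = 3.18

Secant formula: x_{n+1} = x_n - f(x_n)(x_n - x_{n-1})/(f(x_n) - f(x_{n-1}))

Iteration 1:
  f(0.060000) = -3.808984
  f(3.180000) = 68.034632
  x_2 = 3.180000 - 68.034632×(3.180000 - 0.060000)/(68.034632 - (-3.808984))
       = 0.225415
Iteration 2:
  f(3.180000) = 68.034632
  f(0.225415) = -3.159864
  x_3 = 0.225415 - (-3.159864)×(0.225415 - 3.180000)/(-3.159864 - 68.034632)
       = 0.356550
Iteration 3:
  f(0.225415) = -3.159864
  f(0.356550) = -2.503638
  x_4 = 0.356550 - (-2.503638)×(0.356550 - 0.225415)/(-2.503638 - (-3.159864))
       = 0.856857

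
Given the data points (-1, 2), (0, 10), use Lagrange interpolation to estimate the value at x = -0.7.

Lagrange interpolation formula:
P(x) = Σ yᵢ × Lᵢ(x)
where Lᵢ(x) = Π_{j≠i} (x - xⱼ)/(xᵢ - xⱼ)

L_0(-0.7) = (-0.7 - 0)/(-1 - 0) = 0.700000
L_1(-0.7) = (-0.7 - (-1))/(0 - (-1)) = 0.300000

P(-0.7) = 2×L_0(-0.7) + 10×L_1(-0.7)
P(-0.7) = 4.400000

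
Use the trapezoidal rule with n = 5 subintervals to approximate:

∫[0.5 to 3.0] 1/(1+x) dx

f(x) = 1/(1+x)
a = 0.5, b = 3.0, n = 5
h = (b - a)/n = 0.500000

Trapezoidal rule: (h/2)[f(x₀) + 2f(x₁) + 2f(x₂) + ... + f(xₙ)]

x_0 = 0.5000, f(x_0) = 0.666667, coefficient = 1
x_1 = 1.0000, f(x_1) = 0.500000, coefficient = 2
x_2 = 1.5000, f(x_2) = 0.400000, coefficient = 2
x_3 = 2.0000, f(x_3) = 0.333333, coefficient = 2
x_4 = 2.5000, f(x_4) = 0.285714, coefficient = 2
x_5 = 3.0000, f(x_5) = 0.250000, coefficient = 1

I ≈ (0.500000/2) × 3.954762 = 0.988690
Exact value: 0.980829
Error: 0.007861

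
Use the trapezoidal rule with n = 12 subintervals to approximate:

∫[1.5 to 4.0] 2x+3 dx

f(x) = 2x+3
a = 1.5, b = 4.0, n = 12
h = (b - a)/n = 0.208333

Trapezoidal rule: (h/2)[f(x₀) + 2f(x₁) + 2f(x₂) + ... + f(xₙ)]

x_0 = 1.5000, f(x_0) = 6.000000, coefficient = 1
x_1 = 1.7083, f(x_1) = 6.416667, coefficient = 2
x_2 = 1.9167, f(x_2) = 6.833333, coefficient = 2
x_3 = 2.1250, f(x_3) = 7.250000, coefficient = 2
x_4 = 2.3333, f(x_4) = 7.666667, coefficient = 2
x_5 = 2.5417, f(x_5) = 8.083333, coefficient = 2
x_6 = 2.7500, f(x_6) = 8.500000, coefficient = 2
x_7 = 2.9583, f(x_7) = 8.916667, coefficient = 2
x_8 = 3.1667, f(x_8) = 9.333333, coefficient = 2
x_9 = 3.3750, f(x_9) = 9.750000, coefficient = 2
x_10 = 3.5833, f(x_10) = 10.166667, coefficient = 2
x_11 = 3.7917, f(x_11) = 10.583333, coefficient = 2
x_12 = 4.0000, f(x_12) = 11.000000, coefficient = 1

I ≈ (0.208333/2) × 204.000000 = 21.250000
Exact value: 21.250000
Error: 0.000000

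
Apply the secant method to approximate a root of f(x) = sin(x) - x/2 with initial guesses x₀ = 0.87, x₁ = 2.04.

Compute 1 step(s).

f(x) = sin(x) - x/2
x₀ = 0.87, x₁ = 2.04

Secant formula: x_{n+1} = x_n - f(x_n)(x_n - x_{n-1})/(f(x_n) - f(x_{n-1}))

Iteration 1:
  f(0.870000) = 0.329329
  f(2.040000) = -0.128071
  x_2 = 2.040000 - (-0.128071)×(2.040000 - 0.870000)/(-0.128071 - 0.329329)
       = 1.712402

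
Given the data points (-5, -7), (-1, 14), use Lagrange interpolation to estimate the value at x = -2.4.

Lagrange interpolation formula:
P(x) = Σ yᵢ × Lᵢ(x)
where Lᵢ(x) = Π_{j≠i} (x - xⱼ)/(xᵢ - xⱼ)

L_0(-2.4) = (-2.4 - (-1))/(-5 - (-1)) = 0.350000
L_1(-2.4) = (-2.4 - (-5))/(-1 - (-5)) = 0.650000

P(-2.4) = (-7)×L_0(-2.4) + 14×L_1(-2.4)
P(-2.4) = 6.650000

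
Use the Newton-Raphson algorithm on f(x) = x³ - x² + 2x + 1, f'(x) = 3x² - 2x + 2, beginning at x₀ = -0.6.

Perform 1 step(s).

f(x) = x³ - x² + 2x + 1
f'(x) = 3x² - 2x + 2
x₀ = -0.6

Newton-Raphson formula: x_{n+1} = x_n - f(x_n)/f'(x_n)

Iteration 1:
  f(-0.600000) = -0.776000
  f'(-0.600000) = 4.280000
  x_1 = -0.600000 - (-0.776000)/4.280000 = -0.418692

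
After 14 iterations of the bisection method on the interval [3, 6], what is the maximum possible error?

Bisection error bound: |error| ≤ (b-a)/2^n
|error| ≤ (6 - 3)/2^14 = 3/2^14
|error| ≤ 0.0001831055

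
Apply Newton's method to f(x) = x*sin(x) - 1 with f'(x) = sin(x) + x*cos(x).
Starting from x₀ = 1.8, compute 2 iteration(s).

f(x) = x*sin(x) - 1
f'(x) = sin(x) + x*cos(x)
x₀ = 1.8

Newton-Raphson formula: x_{n+1} = x_n - f(x_n)/f'(x_n)

Iteration 1:
  f(1.800000) = 0.752926
  f'(1.800000) = 0.564884
  x_1 = 1.800000 - 0.752926/0.564884 = 0.467114
Iteration 2:
  f(0.467114) = -0.789653
  f'(0.467114) = 0.867384
  x_2 = 0.467114 - (-0.789653)/0.867384 = 1.377499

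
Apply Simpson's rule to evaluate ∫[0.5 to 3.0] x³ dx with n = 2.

f(x) = x³
a = 0.5, b = 3.0, n = 2
h = (b - a)/n = 1.250000

Simpson's rule: (h/3)[f(x₀) + 4f(x₁) + 2f(x₂) + ... + f(xₙ)]

x_0 = 0.5000, f(x_0) = 0.125000, coefficient = 1
x_1 = 1.7500, f(x_1) = 5.359375, coefficient = 4
x_2 = 3.0000, f(x_2) = 27.000000, coefficient = 1

I ≈ (1.250000/3) × 48.562500 = 20.234375
Exact value: 20.234375
Error: 0.000000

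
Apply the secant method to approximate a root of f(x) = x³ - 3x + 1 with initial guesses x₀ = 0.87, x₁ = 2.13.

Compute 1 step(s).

f(x) = x³ - 3x + 1
x₀ = 0.87, x₁ = 2.13

Secant formula: x_{n+1} = x_n - f(x_n)(x_n - x_{n-1})/(f(x_n) - f(x_{n-1}))

Iteration 1:
  f(0.870000) = -0.951497
  f(2.130000) = 4.273597
  x_2 = 2.130000 - 4.273597×(2.130000 - 0.870000)/(4.273597 - (-0.951497))
       = 1.099448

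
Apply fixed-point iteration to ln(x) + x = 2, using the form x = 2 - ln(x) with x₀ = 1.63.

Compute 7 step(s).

Equation: ln(x) + x = 2
Fixed-point form: x = 2 - ln(x)
x₀ = 1.63

x_1 = g(1.630000) = 1.511420
x_2 = g(1.511420) = 1.586950
x_3 = g(1.586950) = 1.538186
x_4 = g(1.538186) = 1.569396
x_5 = g(1.569396) = 1.549309
x_6 = g(1.549309) = 1.562191
x_7 = g(1.562191) = 1.553911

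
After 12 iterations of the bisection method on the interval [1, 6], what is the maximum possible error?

Bisection error bound: |error| ≤ (b-a)/2^n
|error| ≤ (6 - 1)/2^12 = 5/2^12
|error| ≤ 0.0012207031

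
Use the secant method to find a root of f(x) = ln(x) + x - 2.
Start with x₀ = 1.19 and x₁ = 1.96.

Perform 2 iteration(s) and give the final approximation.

f(x) = ln(x) + x - 2
x₀ = 1.19, x₁ = 1.96

Secant formula: x_{n+1} = x_n - f(x_n)(x_n - x_{n-1})/(f(x_n) - f(x_{n-1}))

Iteration 1:
  f(1.190000) = -0.636047
  f(1.960000) = 0.632944
  x_2 = 1.960000 - 0.632944×(1.960000 - 1.190000)/(0.632944 - (-0.636047))
       = 1.575941
Iteration 2:
  f(1.960000) = 0.632944
  f(1.575941) = 0.030794
  x_3 = 1.575941 - 0.030794×(1.575941 - 1.960000)/(0.030794 - 0.632944)
       = 1.556300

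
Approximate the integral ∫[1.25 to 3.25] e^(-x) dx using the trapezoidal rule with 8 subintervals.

f(x) = e^(-x)
a = 1.25, b = 3.25, n = 8
h = (b - a)/n = 0.250000

Trapezoidal rule: (h/2)[f(x₀) + 2f(x₁) + 2f(x₂) + ... + f(xₙ)]

x_0 = 1.2500, f(x_0) = 0.286505, coefficient = 1
x_1 = 1.5000, f(x_1) = 0.223130, coefficient = 2
x_2 = 1.7500, f(x_2) = 0.173774, coefficient = 2
x_3 = 2.0000, f(x_3) = 0.135335, coefficient = 2
x_4 = 2.2500, f(x_4) = 0.105399, coefficient = 2
x_5 = 2.5000, f(x_5) = 0.082085, coefficient = 2
x_6 = 2.7500, f(x_6) = 0.063928, coefficient = 2
x_7 = 3.0000, f(x_7) = 0.049787, coefficient = 2
x_8 = 3.2500, f(x_8) = 0.038774, coefficient = 1

I ≈ (0.250000/2) × 1.992156 = 0.249020
Exact value: 0.247731
Error: 0.001289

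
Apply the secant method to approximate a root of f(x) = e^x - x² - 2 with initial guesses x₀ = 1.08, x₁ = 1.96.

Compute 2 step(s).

f(x) = e^x - x² - 2
x₀ = 1.08, x₁ = 1.96

Secant formula: x_{n+1} = x_n - f(x_n)(x_n - x_{n-1})/(f(x_n) - f(x_{n-1}))

Iteration 1:
  f(1.080000) = -0.221720
  f(1.960000) = 1.257727
  x_2 = 1.960000 - 1.257727×(1.960000 - 1.080000)/(1.257727 - (-0.221720))
       = 1.211883
Iteration 2:
  f(1.960000) = 1.257727
  f(1.211883) = -0.108855
  x_3 = 1.211883 - (-0.108855)×(1.211883 - 1.960000)/(-0.108855 - 1.257727)
       = 1.271474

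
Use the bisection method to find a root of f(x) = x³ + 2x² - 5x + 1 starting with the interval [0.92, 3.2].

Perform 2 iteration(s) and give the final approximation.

f(x) = x³ + 2x² - 5x + 1
Initial interval: [0.92, 3.2]

Iteration 1:
  c_1 = (0.920000 + 3.200000)/2 = 2.060000
  f(c_1) = f(2.060000) = 7.929016
  f(a) × f(c) < 0, new interval: [0.920000, 2.060000]
Iteration 2:
  c_2 = (0.920000 + 2.060000)/2 = 1.490000
  f(c_2) = f(1.490000) = 1.298149
  f(a) × f(c) < 0, new interval: [0.920000, 1.490000]

After 2 iteration(s), the approximation is c_2 = 1.490000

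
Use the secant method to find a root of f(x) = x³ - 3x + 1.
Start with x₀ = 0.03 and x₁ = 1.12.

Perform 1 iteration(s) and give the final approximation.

f(x) = x³ - 3x + 1
x₀ = 0.03, x₁ = 1.12

Secant formula: x_{n+1} = x_n - f(x_n)(x_n - x_{n-1})/(f(x_n) - f(x_{n-1}))

Iteration 1:
  f(0.030000) = 0.910027
  f(1.120000) = -0.955072
  x_2 = 1.120000 - (-0.955072)×(1.120000 - 0.030000)/(-0.955072 - 0.910027)
       = 0.561837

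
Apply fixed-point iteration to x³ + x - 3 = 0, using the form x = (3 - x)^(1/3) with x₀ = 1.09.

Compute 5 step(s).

Equation: x³ + x - 3 = 0
Fixed-point form: x = (3 - x)^(1/3)
x₀ = 1.09

x_1 = g(1.090000) = 1.240731
x_2 = g(1.240731) = 1.207195
x_3 = g(1.207195) = 1.214817
x_4 = g(1.214817) = 1.213093
x_5 = g(1.213093) = 1.213484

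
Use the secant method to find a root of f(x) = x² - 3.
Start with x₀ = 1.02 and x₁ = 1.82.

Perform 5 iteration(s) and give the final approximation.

f(x) = x² - 3
x₀ = 1.02, x₁ = 1.82

Secant formula: x_{n+1} = x_n - f(x_n)(x_n - x_{n-1})/(f(x_n) - f(x_{n-1}))

Iteration 1:
  f(1.020000) = -1.959600
  f(1.820000) = 0.312400
  x_2 = 1.820000 - 0.312400×(1.820000 - 1.020000)/(0.312400 - (-1.959600))
       = 1.710000
Iteration 2:
  f(1.820000) = 0.312400
  f(1.710000) = -0.075900
  x_3 = 1.710000 - (-0.075900)×(1.710000 - 1.820000)/(-0.075900 - 0.312400)
       = 1.731501
Iteration 3:
  f(1.710000) = -0.075900
  f(1.731501) = -0.001903
  x_4 = 1.731501 - (-0.001903)×(1.731501 - 1.710000)/(-0.001903 - (-0.075900))
       = 1.732054
Iteration 4:
  f(1.731501) = -0.001903
  f(1.732054) = 0.000012
  x_5 = 1.732054 - 0.000012×(1.732054 - 1.731501)/(0.000012 - (-0.001903))
       = 1.732051
Iteration 5:
  f(1.732054) = 0.000012
  f(1.732051) = 0.000000
  x_6 = 1.732051 - 0.000000×(1.732051 - 1.732054)/(0.000000 - 0.000012)
       = 1.732051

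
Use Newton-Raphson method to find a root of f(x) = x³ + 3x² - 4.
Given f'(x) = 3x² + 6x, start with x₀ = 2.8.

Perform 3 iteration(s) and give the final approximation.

f(x) = x³ + 3x² - 4
f'(x) = 3x² + 6x
x₀ = 2.8

Newton-Raphson formula: x_{n+1} = x_n - f(x_n)/f'(x_n)

Iteration 1:
  f(2.800000) = 41.472000
  f'(2.800000) = 40.320000
  x_1 = 2.800000 - 41.472000/40.320000 = 1.771429
Iteration 2:
  f(1.771429) = 10.972548
  f'(1.771429) = 20.042449
  x_2 = 1.771429 - 10.972548/20.042449 = 1.223963
Iteration 3:
  f(1.223963) = 2.327859
  f'(1.223963) = 11.838036
  x_3 = 1.223963 - 2.327859/11.838036 = 1.027321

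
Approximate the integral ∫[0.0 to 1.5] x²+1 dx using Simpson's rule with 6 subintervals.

f(x) = x²+1
a = 0.0, b = 1.5, n = 6
h = (b - a)/n = 0.250000

Simpson's rule: (h/3)[f(x₀) + 4f(x₁) + 2f(x₂) + ... + f(xₙ)]

x_0 = 0.0000, f(x_0) = 1.000000, coefficient = 1
x_1 = 0.2500, f(x_1) = 1.062500, coefficient = 4
x_2 = 0.5000, f(x_2) = 1.250000, coefficient = 2
x_3 = 0.7500, f(x_3) = 1.562500, coefficient = 4
x_4 = 1.0000, f(x_4) = 2.000000, coefficient = 2
x_5 = 1.2500, f(x_5) = 2.562500, coefficient = 4
x_6 = 1.5000, f(x_6) = 3.250000, coefficient = 1

I ≈ (0.250000/3) × 31.500000 = 2.625000
Exact value: 2.625000
Error: 0.000000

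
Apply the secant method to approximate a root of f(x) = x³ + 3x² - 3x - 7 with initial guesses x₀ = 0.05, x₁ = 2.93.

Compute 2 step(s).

f(x) = x³ + 3x² - 3x - 7
x₀ = 0.05, x₁ = 2.93

Secant formula: x_{n+1} = x_n - f(x_n)(x_n - x_{n-1})/(f(x_n) - f(x_{n-1}))

Iteration 1:
  f(0.050000) = -7.142375
  f(2.930000) = 35.118457
  x_2 = 2.930000 - 35.118457×(2.930000 - 0.050000)/(35.118457 - (-7.142375))
       = 0.536740
Iteration 2:
  f(2.930000) = 35.118457
  f(0.536740) = -7.591321
  x_3 = 0.536740 - (-7.591321)×(0.536740 - 2.930000)/(-7.591321 - 35.118457)
       = 0.962123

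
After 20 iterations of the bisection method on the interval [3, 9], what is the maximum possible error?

Bisection error bound: |error| ≤ (b-a)/2^n
|error| ≤ (9 - 3)/2^20 = 6/2^20
|error| ≤ 0.0000057220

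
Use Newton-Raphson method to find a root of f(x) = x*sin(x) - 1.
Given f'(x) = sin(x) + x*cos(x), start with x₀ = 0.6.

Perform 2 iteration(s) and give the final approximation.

f(x) = x*sin(x) - 1
f'(x) = sin(x) + x*cos(x)
x₀ = 0.6

Newton-Raphson formula: x_{n+1} = x_n - f(x_n)/f'(x_n)

Iteration 1:
  f(0.600000) = -0.661215
  f'(0.600000) = 1.059844
  x_1 = 0.600000 - (-0.661215)/1.059844 = 1.223879
Iteration 2:
  f(1.223879) = 0.150967
  f'(1.223879) = 1.356545
  x_2 = 1.223879 - 0.150967/1.356545 = 1.112591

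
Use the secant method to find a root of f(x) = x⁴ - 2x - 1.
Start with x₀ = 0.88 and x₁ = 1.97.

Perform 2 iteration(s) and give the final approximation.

f(x) = x⁴ - 2x - 1
x₀ = 0.88, x₁ = 1.97

Secant formula: x_{n+1} = x_n - f(x_n)(x_n - x_{n-1})/(f(x_n) - f(x_{n-1}))

Iteration 1:
  f(0.880000) = -2.160305
  f(1.970000) = 10.121385
  x_2 = 1.970000 - 10.121385×(1.970000 - 0.880000)/(10.121385 - (-2.160305))
       = 1.071727
Iteration 2:
  f(1.970000) = 10.121385
  f(1.071727) = -1.824175
  x_3 = 1.071727 - (-1.824175)×(1.071727 - 1.970000)/(-1.824175 - 10.121385)
       = 1.208900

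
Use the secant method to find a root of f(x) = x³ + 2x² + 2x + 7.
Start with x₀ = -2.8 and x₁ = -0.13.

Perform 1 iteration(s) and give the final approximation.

f(x) = x³ + 2x² + 2x + 7
x₀ = -2.8, x₁ = -0.13

Secant formula: x_{n+1} = x_n - f(x_n)(x_n - x_{n-1})/(f(x_n) - f(x_{n-1}))

Iteration 1:
  f(-2.800000) = -4.872000
  f(-0.130000) = 6.771603
  x_2 = -0.130000 - 6.771603×(-0.130000 - (-2.800000))/(6.771603 - (-4.872000))
       = -1.682799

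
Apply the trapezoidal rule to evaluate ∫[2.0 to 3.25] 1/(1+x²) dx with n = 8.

f(x) = 1/(1+x²)
a = 2.0, b = 3.25, n = 8
h = (b - a)/n = 0.156250

Trapezoidal rule: (h/2)[f(x₀) + 2f(x₁) + 2f(x₂) + ... + f(xₙ)]

x_0 = 2.0000, f(x_0) = 0.200000, coefficient = 1
x_1 = 2.1562, f(x_1) = 0.177010, coefficient = 2
x_2 = 2.3125, f(x_2) = 0.157538, coefficient = 2
x_3 = 2.4688, f(x_3) = 0.140950, coefficient = 2
x_4 = 2.6250, f(x_4) = 0.126733, coefficient = 2
x_5 = 2.7812, f(x_5) = 0.114477, coefficient = 2
x_6 = 2.9375, f(x_6) = 0.103854, coefficient = 2
x_7 = 3.0938, f(x_7) = 0.094596, coefficient = 2
x_8 = 3.2500, f(x_8) = 0.086486, coefficient = 1

I ≈ (0.156250/2) × 2.116802 = 0.165375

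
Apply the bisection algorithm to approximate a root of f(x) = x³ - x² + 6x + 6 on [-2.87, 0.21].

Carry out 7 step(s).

f(x) = x³ - x² + 6x + 6
Initial interval: [-2.87, 0.21]

Iteration 1:
  c_1 = (-2.870000 + 0.210000)/2 = -1.330000
  f(c_1) = f(-1.330000) = -6.101537
  f(a) × f(c) ≥ 0, new interval: [-1.330000, 0.210000]
Iteration 2:
  c_2 = (-1.330000 + 0.210000)/2 = -0.560000
  f(c_2) = f(-0.560000) = 2.150784
  f(a) × f(c) < 0, new interval: [-1.330000, -0.560000]
Iteration 3:
  c_3 = (-1.330000 + (-0.560000))/2 = -0.945000
  f(c_3) = f(-0.945000) = -1.406934
  f(a) × f(c) ≥ 0, new interval: [-0.945000, -0.560000]
Iteration 4:
  c_4 = (-0.945000 + (-0.560000))/2 = -0.752500
  f(c_4) = f(-0.752500) = 0.492636
  f(a) × f(c) < 0, new interval: [-0.945000, -0.752500]
Iteration 5:
  c_5 = (-0.945000 + (-0.752500))/2 = -0.848750
  f(c_5) = f(-0.848750) = -0.424296
  f(a) × f(c) ≥ 0, new interval: [-0.848750, -0.752500]
Iteration 6:
  c_6 = (-0.848750 + (-0.752500))/2 = -0.800625
  f(c_6) = f(-0.800625) = 0.042049
  f(a) × f(c) < 0, new interval: [-0.848750, -0.800625]
Iteration 7:
  c_7 = (-0.848750 + (-0.800625))/2 = -0.824688
  f(c_7) = f(-0.824688) = -0.189112
  f(a) × f(c) ≥ 0, new interval: [-0.824688, -0.800625]

After 7 iteration(s), the approximation is c_7 = -0.824688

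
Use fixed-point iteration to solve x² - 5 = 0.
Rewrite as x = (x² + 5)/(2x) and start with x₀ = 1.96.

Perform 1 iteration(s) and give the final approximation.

Equation: x² - 5 = 0
Fixed-point form: x = (x² + 5)/(2x)
x₀ = 1.96

x_1 = g(1.960000) = 2.255510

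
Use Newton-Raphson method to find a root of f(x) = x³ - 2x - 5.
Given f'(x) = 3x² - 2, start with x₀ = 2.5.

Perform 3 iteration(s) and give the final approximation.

f(x) = x³ - 2x - 5
f'(x) = 3x² - 2
x₀ = 2.5

Newton-Raphson formula: x_{n+1} = x_n - f(x_n)/f'(x_n)

Iteration 1:
  f(2.500000) = 5.625000
  f'(2.500000) = 16.750000
  x_1 = 2.500000 - 5.625000/16.750000 = 2.164179
Iteration 2:
  f(2.164179) = 0.807945
  f'(2.164179) = 12.051014
  x_2 = 2.164179 - 0.807945/12.051014 = 2.097135
Iteration 3:
  f(2.097135) = 0.028882
  f'(2.097135) = 11.193930
  x_3 = 2.097135 - 0.028882/11.193930 = 2.094555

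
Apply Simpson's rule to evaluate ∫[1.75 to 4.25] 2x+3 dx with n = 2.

f(x) = 2x+3
a = 1.75, b = 4.25, n = 2
h = (b - a)/n = 1.250000

Simpson's rule: (h/3)[f(x₀) + 4f(x₁) + 2f(x₂) + ... + f(xₙ)]

x_0 = 1.7500, f(x_0) = 6.500000, coefficient = 1
x_1 = 3.0000, f(x_1) = 9.000000, coefficient = 4
x_2 = 4.2500, f(x_2) = 11.500000, coefficient = 1

I ≈ (1.250000/3) × 54.000000 = 22.500000
Exact value: 22.500000
Error: 0.000000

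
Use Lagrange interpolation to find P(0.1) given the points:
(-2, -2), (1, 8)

Lagrange interpolation formula:
P(x) = Σ yᵢ × Lᵢ(x)
where Lᵢ(x) = Π_{j≠i} (x - xⱼ)/(xᵢ - xⱼ)

L_0(0.1) = (0.1 - 1)/(-2 - 1) = 0.300000
L_1(0.1) = (0.1 - (-2))/(1 - (-2)) = 0.700000

P(0.1) = (-2)×L_0(0.1) + 8×L_1(0.1)
P(0.1) = 5.000000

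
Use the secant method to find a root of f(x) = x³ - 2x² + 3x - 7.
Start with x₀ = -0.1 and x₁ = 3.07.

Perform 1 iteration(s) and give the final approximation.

f(x) = x³ - 2x² + 3x - 7
x₀ = -0.1, x₁ = 3.07

Secant formula: x_{n+1} = x_n - f(x_n)(x_n - x_{n-1})/(f(x_n) - f(x_{n-1}))

Iteration 1:
  f(-0.100000) = -7.321000
  f(3.070000) = 12.294643
  x_2 = 3.070000 - 12.294643×(3.070000 - (-0.100000))/(12.294643 - (-7.321000))
       = 1.083115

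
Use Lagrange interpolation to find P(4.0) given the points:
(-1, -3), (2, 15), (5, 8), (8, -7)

Lagrange interpolation formula:
P(x) = Σ yᵢ × Lᵢ(x)
where Lᵢ(x) = Π_{j≠i} (x - xⱼ)/(xᵢ - xⱼ)

L_0(4.0) = (4.0 - 2)/(-1 - 2) × (4.0 - 5)/(-1 - 5) × (4.0 - 8)/(-1 - 8) = -0.049383
L_1(4.0) = (4.0 - (-1))/(2 - (-1)) × (4.0 - 5)/(2 - 5) × (4.0 - 8)/(2 - 8) = 0.370370
L_2(4.0) = (4.0 - (-1))/(5 - (-1)) × (4.0 - 2)/(5 - 2) × (4.0 - 8)/(5 - 8) = 0.740741
L_3(4.0) = (4.0 - (-1))/(8 - (-1)) × (4.0 - 2)/(8 - 2) × (4.0 - 5)/(8 - 5) = -0.061728

P(4.0) = (-3)×L_0(4.0) + 15×L_1(4.0) + 8×L_2(4.0) + (-7)×L_3(4.0)
P(4.0) = 12.061728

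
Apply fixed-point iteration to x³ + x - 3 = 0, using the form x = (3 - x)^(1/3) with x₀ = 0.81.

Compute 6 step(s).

Equation: x³ + x - 3 = 0
Fixed-point form: x = (3 - x)^(1/3)
x₀ = 0.81

x_1 = g(0.810000) = 1.298618
x_2 = g(1.298618) = 1.193807
x_3 = g(1.193807) = 1.217834
x_4 = g(1.217834) = 1.212410
x_5 = g(1.212410) = 1.213638
x_6 = g(1.213638) = 1.213360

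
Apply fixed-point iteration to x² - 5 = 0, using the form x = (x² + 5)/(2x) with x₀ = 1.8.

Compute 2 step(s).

Equation: x² - 5 = 0
Fixed-point form: x = (x² + 5)/(2x)
x₀ = 1.8

x_1 = g(1.800000) = 2.288889
x_2 = g(2.288889) = 2.236677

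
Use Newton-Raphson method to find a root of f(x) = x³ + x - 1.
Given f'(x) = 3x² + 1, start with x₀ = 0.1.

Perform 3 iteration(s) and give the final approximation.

f(x) = x³ + x - 1
f'(x) = 3x² + 1
x₀ = 0.1

Newton-Raphson formula: x_{n+1} = x_n - f(x_n)/f'(x_n)

Iteration 1:
  f(0.100000) = -0.899000
  f'(0.100000) = 1.030000
  x_1 = 0.100000 - (-0.899000)/1.030000 = 0.972816
Iteration 2:
  f(0.972816) = 0.893459
  f'(0.972816) = 3.839110
  x_2 = 0.972816 - 0.893459/3.839110 = 0.740090
Iteration 3:
  f(0.740090) = 0.145462
  f'(0.740090) = 2.643200
  x_3 = 0.740090 - 0.145462/2.643200 = 0.685058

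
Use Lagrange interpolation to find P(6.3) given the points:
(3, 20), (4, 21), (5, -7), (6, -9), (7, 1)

Lagrange interpolation formula:
P(x) = Σ yᵢ × Lᵢ(x)
where Lᵢ(x) = Π_{j≠i} (x - xⱼ)/(xᵢ - xⱼ)

L_0(6.3) = (6.3 - 4)/(3 - 4) × (6.3 - 5)/(3 - 5) × (6.3 - 6)/(3 - 6) × (6.3 - 7)/(3 - 7) = -0.026162
L_1(6.3) = (6.3 - 3)/(4 - 3) × (6.3 - 5)/(4 - 5) × (6.3 - 6)/(4 - 6) × (6.3 - 7)/(4 - 7) = 0.150150
L_2(6.3) = (6.3 - 3)/(5 - 3) × (6.3 - 4)/(5 - 4) × (6.3 - 6)/(5 - 6) × (6.3 - 7)/(5 - 7) = -0.398475
L_3(6.3) = (6.3 - 3)/(6 - 3) × (6.3 - 4)/(6 - 4) × (6.3 - 5)/(6 - 5) × (6.3 - 7)/(6 - 7) = 1.151150
L_4(6.3) = (6.3 - 3)/(7 - 3) × (6.3 - 4)/(7 - 4) × (6.3 - 5)/(7 - 5) × (6.3 - 6)/(7 - 6) = 0.123337

P(6.3) = 20×L_0(6.3) + 21×L_1(6.3) + (-7)×L_2(6.3) + (-9)×L_3(6.3) + 1×L_4(6.3)
P(6.3) = -4.817788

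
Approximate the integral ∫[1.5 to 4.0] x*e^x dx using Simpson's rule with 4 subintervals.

f(x) = x*e^x
a = 1.5, b = 4.0, n = 4
h = (b - a)/n = 0.625000

Simpson's rule: (h/3)[f(x₀) + 4f(x₁) + 2f(x₂) + ... + f(xₙ)]

x_0 = 1.5000, f(x_0) = 6.722534, coefficient = 1
x_1 = 2.1250, f(x_1) = 17.792407, coefficient = 4
x_2 = 2.7500, f(x_2) = 43.017238, coefficient = 2
x_3 = 3.3750, f(x_3) = 98.631958, coefficient = 4
x_4 = 4.0000, f(x_4) = 218.392600, coefficient = 1

I ≈ (0.625000/3) × 776.847069 = 161.843139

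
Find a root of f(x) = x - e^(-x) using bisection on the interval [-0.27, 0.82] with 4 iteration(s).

f(x) = x - e^(-x)
Initial interval: [-0.27, 0.82]

Iteration 1:
  c_1 = (-0.270000 + 0.820000)/2 = 0.275000
  f(c_1) = f(0.275000) = -0.484572
  f(a) × f(c) ≥ 0, new interval: [0.275000, 0.820000]
Iteration 2:
  c_2 = (0.275000 + 0.820000)/2 = 0.547500
  f(c_2) = f(0.547500) = -0.030894
  f(a) × f(c) ≥ 0, new interval: [0.547500, 0.820000]
Iteration 3:
  c_3 = (0.547500 + 0.820000)/2 = 0.683750
  f(c_3) = f(0.683750) = 0.179029
  f(a) × f(c) < 0, new interval: [0.547500, 0.683750]
Iteration 4:
  c_4 = (0.547500 + 0.683750)/2 = 0.615625
  f(c_4) = f(0.615625) = 0.075322
  f(a) × f(c) < 0, new interval: [0.547500, 0.615625]

After 4 iteration(s), the approximation is c_4 = 0.615625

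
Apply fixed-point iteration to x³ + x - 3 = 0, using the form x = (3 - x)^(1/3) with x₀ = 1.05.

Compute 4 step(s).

Equation: x³ + x - 3 = 0
Fixed-point form: x = (3 - x)^(1/3)
x₀ = 1.05

x_1 = g(1.050000) = 1.249333
x_2 = g(1.249333) = 1.205224
x_3 = g(1.205224) = 1.215262
x_4 = g(1.215262) = 1.212993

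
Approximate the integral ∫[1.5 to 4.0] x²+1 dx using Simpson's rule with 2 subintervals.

f(x) = x²+1
a = 1.5, b = 4.0, n = 2
h = (b - a)/n = 1.250000

Simpson's rule: (h/3)[f(x₀) + 4f(x₁) + 2f(x₂) + ... + f(xₙ)]

x_0 = 1.5000, f(x_0) = 3.250000, coefficient = 1
x_1 = 2.7500, f(x_1) = 8.562500, coefficient = 4
x_2 = 4.0000, f(x_2) = 17.000000, coefficient = 1

I ≈ (1.250000/3) × 54.500000 = 22.708333
Exact value: 22.708333
Error: 0.000000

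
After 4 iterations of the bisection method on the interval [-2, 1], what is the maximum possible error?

Bisection error bound: |error| ≤ (b-a)/2^n
|error| ≤ (1 - (-2))/2^4 = 3/2^4
|error| ≤ 0.1875000000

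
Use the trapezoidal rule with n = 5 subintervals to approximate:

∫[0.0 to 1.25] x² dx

f(x) = x²
a = 0.0, b = 1.25, n = 5
h = (b - a)/n = 0.250000

Trapezoidal rule: (h/2)[f(x₀) + 2f(x₁) + 2f(x₂) + ... + f(xₙ)]

x_0 = 0.0000, f(x_0) = 0.000000, coefficient = 1
x_1 = 0.2500, f(x_1) = 0.062500, coefficient = 2
x_2 = 0.5000, f(x_2) = 0.250000, coefficient = 2
x_3 = 0.7500, f(x_3) = 0.562500, coefficient = 2
x_4 = 1.0000, f(x_4) = 1.000000, coefficient = 2
x_5 = 1.2500, f(x_5) = 1.562500, coefficient = 1

I ≈ (0.250000/2) × 5.312500 = 0.664062
Exact value: 0.651042
Error: 0.013021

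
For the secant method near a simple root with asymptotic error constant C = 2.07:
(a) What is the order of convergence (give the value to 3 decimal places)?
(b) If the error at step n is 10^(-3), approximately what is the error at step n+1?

(a) Secant method has superlinear convergence with order φ = (1+√5)/2 ≈ 1.618.
    This means |e_{n+1}| ≈ C|e_n|^1.618.

(b) With |e_n| = 10^(-3) and C = 2.07:
    |e_{n+1}| ≈ 2.07 × (10^(-3))^1.618 = 2.07 × 10^(-4.85)

(a) ≈ 1.618 (golden ratio); (b) |e_{n+1}| ≈ 2.896e-05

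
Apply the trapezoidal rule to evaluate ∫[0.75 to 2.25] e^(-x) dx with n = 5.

f(x) = e^(-x)
a = 0.75, b = 2.25, n = 5
h = (b - a)/n = 0.300000

Trapezoidal rule: (h/2)[f(x₀) + 2f(x₁) + 2f(x₂) + ... + f(xₙ)]

x_0 = 0.7500, f(x_0) = 0.472367, coefficient = 1
x_1 = 1.0500, f(x_1) = 0.349938, coefficient = 2
x_2 = 1.3500, f(x_2) = 0.259240, coefficient = 2
x_3 = 1.6500, f(x_3) = 0.192050, coefficient = 2
x_4 = 1.9500, f(x_4) = 0.142274, coefficient = 2
x_5 = 2.2500, f(x_5) = 0.105399, coefficient = 1

I ≈ (0.300000/2) × 2.464770 = 0.369715
Exact value: 0.366967
Error: 0.002748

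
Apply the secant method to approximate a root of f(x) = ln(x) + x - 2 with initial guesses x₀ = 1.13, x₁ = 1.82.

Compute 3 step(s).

f(x) = ln(x) + x - 2
x₀ = 1.13, x₁ = 1.82

Secant formula: x_{n+1} = x_n - f(x_n)(x_n - x_{n-1})/(f(x_n) - f(x_{n-1}))

Iteration 1:
  f(1.130000) = -0.747782
  f(1.820000) = 0.418837
  x_2 = 1.820000 - 0.418837×(1.820000 - 1.130000)/(0.418837 - (-0.747782))
       = 1.572278
Iteration 2:
  f(1.820000) = 0.418837
  f(1.572278) = 0.024803
  x_3 = 1.572278 - 0.024803×(1.572278 - 1.820000)/(0.024803 - 0.418837)
       = 1.556684
Iteration 3:
  f(1.572278) = 0.024803
  f(1.556684) = -0.000757
  x_4 = 1.556684 - (-0.000757)×(1.556684 - 1.572278)/(-0.000757 - 0.024803)
       = 1.557146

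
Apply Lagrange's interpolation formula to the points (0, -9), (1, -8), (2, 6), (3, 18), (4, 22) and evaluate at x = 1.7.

Lagrange interpolation formula:
P(x) = Σ yᵢ × Lᵢ(x)
where Lᵢ(x) = Π_{j≠i} (x - xⱼ)/(xᵢ - xⱼ)

L_0(1.7) = (1.7 - 1)/(0 - 1) × (1.7 - 2)/(0 - 2) × (1.7 - 3)/(0 - 3) × (1.7 - 4)/(0 - 4) = -0.026163
L_1(1.7) = (1.7 - 0)/(1 - 0) × (1.7 - 2)/(1 - 2) × (1.7 - 3)/(1 - 3) × (1.7 - 4)/(1 - 4) = 0.254150
L_2(1.7) = (1.7 - 0)/(2 - 0) × (1.7 - 1)/(2 - 1) × (1.7 - 3)/(2 - 3) × (1.7 - 4)/(2 - 4) = 0.889525
L_3(1.7) = (1.7 - 0)/(3 - 0) × (1.7 - 1)/(3 - 1) × (1.7 - 2)/(3 - 2) × (1.7 - 4)/(3 - 4) = -0.136850
L_4(1.7) = (1.7 - 0)/(4 - 0) × (1.7 - 1)/(4 - 1) × (1.7 - 2)/(4 - 2) × (1.7 - 3)/(4 - 3) = 0.019338

P(1.7) = (-9)×L_0(1.7) + (-8)×L_1(1.7) + 6×L_2(1.7) + 18×L_3(1.7) + 22×L_4(1.7)
P(1.7) = 1.501538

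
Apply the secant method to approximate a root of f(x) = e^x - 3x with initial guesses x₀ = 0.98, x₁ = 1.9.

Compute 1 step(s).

f(x) = e^x - 3x
x₀ = 0.98, x₁ = 1.9

Secant formula: x_{n+1} = x_n - f(x_n)(x_n - x_{n-1})/(f(x_n) - f(x_{n-1}))

Iteration 1:
  f(0.980000) = -0.275544
  f(1.900000) = 0.985894
  x_2 = 1.900000 - 0.985894×(1.900000 - 0.980000)/(0.985894 - (-0.275544))
       = 1.180961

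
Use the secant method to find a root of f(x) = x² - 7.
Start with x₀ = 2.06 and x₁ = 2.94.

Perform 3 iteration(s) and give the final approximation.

f(x) = x² - 7
x₀ = 2.06, x₁ = 2.94

Secant formula: x_{n+1} = x_n - f(x_n)(x_n - x_{n-1})/(f(x_n) - f(x_{n-1}))

Iteration 1:
  f(2.060000) = -2.756400
  f(2.940000) = 1.643600
  x_2 = 2.940000 - 1.643600×(2.940000 - 2.060000)/(1.643600 - (-2.756400))
       = 2.611280
Iteration 2:
  f(2.940000) = 1.643600
  f(2.611280) = -0.181217
  x_3 = 2.611280 - (-0.181217)×(2.611280 - 2.940000)/(-0.181217 - 1.643600)
       = 2.643924
Iteration 3:
  f(2.611280) = -0.181217
  f(2.643924) = -0.009665
  x_4 = 2.643924 - (-0.009665)×(2.643924 - 2.611280)/(-0.009665 - (-0.181217))
       = 2.645763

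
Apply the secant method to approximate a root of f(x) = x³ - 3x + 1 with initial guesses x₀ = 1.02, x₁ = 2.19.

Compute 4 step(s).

f(x) = x³ - 3x + 1
x₀ = 1.02, x₁ = 2.19

Secant formula: x_{n+1} = x_n - f(x_n)(x_n - x_{n-1})/(f(x_n) - f(x_{n-1}))

Iteration 1:
  f(1.020000) = -0.998792
  f(2.190000) = 4.933459
  x_2 = 2.190000 - 4.933459×(2.190000 - 1.020000)/(4.933459 - (-0.998792))
       = 1.216989
Iteration 2:
  f(2.190000) = 4.933459
  f(1.216989) = -0.848531
  x_3 = 1.216989 - (-0.848531)×(1.216989 - 2.190000)/(-0.848531 - 4.933459)
       = 1.359782
Iteration 3:
  f(1.216989) = -0.848531
  f(1.359782) = -0.565099
  x_4 = 1.359782 - (-0.565099)×(1.359782 - 1.216989)/(-0.565099 - (-0.848531))
       = 1.644480
Iteration 4:
  f(1.359782) = -0.565099
  f(1.644480) = 0.513751
  x_5 = 1.644480 - 0.513751×(1.644480 - 1.359782)/(0.513751 - (-0.565099))
       = 1.508906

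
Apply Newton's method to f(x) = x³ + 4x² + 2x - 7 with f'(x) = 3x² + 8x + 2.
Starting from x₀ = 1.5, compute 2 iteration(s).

f(x) = x³ + 4x² + 2x - 7
f'(x) = 3x² + 8x + 2
x₀ = 1.5

Newton-Raphson formula: x_{n+1} = x_n - f(x_n)/f'(x_n)

Iteration 1:
  f(1.500000) = 8.375000
  f'(1.500000) = 20.750000
  x_1 = 1.500000 - 8.375000/20.750000 = 1.096386
Iteration 2:
  f(1.096386) = 1.318939
  f'(1.096386) = 14.377268
  x_2 = 1.096386 - 1.318939/14.377268 = 1.004648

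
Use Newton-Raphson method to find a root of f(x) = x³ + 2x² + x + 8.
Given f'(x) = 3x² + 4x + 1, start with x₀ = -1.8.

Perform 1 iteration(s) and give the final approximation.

f(x) = x³ + 2x² + x + 8
f'(x) = 3x² + 4x + 1
x₀ = -1.8

Newton-Raphson formula: x_{n+1} = x_n - f(x_n)/f'(x_n)

Iteration 1:
  f(-1.800000) = 6.848000
  f'(-1.800000) = 3.520000
  x_1 = -1.800000 - 6.848000/3.520000 = -3.745455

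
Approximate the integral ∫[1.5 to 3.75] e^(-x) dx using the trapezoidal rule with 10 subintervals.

f(x) = e^(-x)
a = 1.5, b = 3.75, n = 10
h = (b - a)/n = 0.225000

Trapezoidal rule: (h/2)[f(x₀) + 2f(x₁) + 2f(x₂) + ... + f(xₙ)]

x_0 = 1.5000, f(x_0) = 0.223130, coefficient = 1
x_1 = 1.7250, f(x_1) = 0.178173, coefficient = 2
x_2 = 1.9500, f(x_2) = 0.142274, coefficient = 2
x_3 = 2.1750, f(x_3) = 0.113608, coefficient = 2
x_4 = 2.4000, f(x_4) = 0.090718, coefficient = 2
x_5 = 2.6250, f(x_5) = 0.072440, coefficient = 2
x_6 = 2.8500, f(x_6) = 0.057844, coefficient = 2
x_7 = 3.0750, f(x_7) = 0.046190, coefficient = 2
x_8 = 3.3000, f(x_8) = 0.036883, coefficient = 2
x_9 = 3.5250, f(x_9) = 0.029452, coefficient = 2
x_10 = 3.7500, f(x_10) = 0.023518, coefficient = 1

I ≈ (0.225000/2) × 1.781812 = 0.200454
Exact value: 0.199612
Error: 0.000841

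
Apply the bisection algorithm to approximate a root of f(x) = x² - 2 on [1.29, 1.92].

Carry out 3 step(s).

f(x) = x² - 2
Initial interval: [1.29, 1.92]

Iteration 1:
  c_1 = (1.290000 + 1.920000)/2 = 1.605000
  f(c_1) = f(1.605000) = 0.576025
  f(a) × f(c) < 0, new interval: [1.290000, 1.605000]
Iteration 2:
  c_2 = (1.290000 + 1.605000)/2 = 1.447500
  f(c_2) = f(1.447500) = 0.095256
  f(a) × f(c) < 0, new interval: [1.290000, 1.447500]
Iteration 3:
  c_3 = (1.290000 + 1.447500)/2 = 1.368750
  f(c_3) = f(1.368750) = -0.126523
  f(a) × f(c) ≥ 0, new interval: [1.368750, 1.447500]

After 3 iteration(s), the approximation is c_3 = 1.368750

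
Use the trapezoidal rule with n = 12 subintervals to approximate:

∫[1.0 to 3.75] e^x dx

f(x) = e^x
a = 1.0, b = 3.75, n = 12
h = (b - a)/n = 0.229167

Trapezoidal rule: (h/2)[f(x₀) + 2f(x₁) + 2f(x₂) + ... + f(xₙ)]

x_0 = 1.0000, f(x_0) = 2.718282, coefficient = 1
x_1 = 1.2292, f(x_1) = 3.418380, coefficient = 2
x_2 = 1.4583, f(x_2) = 4.298789, coefficient = 2
x_3 = 1.6875, f(x_3) = 5.405949, coefficient = 2
x_4 = 1.9167, f(x_4) = 6.798260, coefficient = 2
x_5 = 2.1458, f(x_5) = 8.549163, coefficient = 2
x_6 = 2.3750, f(x_6) = 10.751013, coefficient = 2
x_7 = 2.6042, f(x_7) = 13.519954, coefficient = 2
x_8 = 2.8333, f(x_8) = 17.002040, coefficient = 2
x_9 = 3.0625, f(x_9) = 21.380943, coefficient = 2
x_10 = 3.2917, f(x_10) = 26.887639, coefficient = 2
x_11 = 3.5208, f(x_11) = 33.812594, coefficient = 2
x_12 = 3.7500, f(x_12) = 42.521082, coefficient = 1

I ≈ (0.229167/2) × 348.888809 = 39.976843
Exact value: 39.802800
Error: 0.174043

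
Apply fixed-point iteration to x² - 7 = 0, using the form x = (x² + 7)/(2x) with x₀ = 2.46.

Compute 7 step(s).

Equation: x² - 7 = 0
Fixed-point form: x = (x² + 7)/(2x)
x₀ = 2.46

x_1 = g(2.460000) = 2.652764
x_2 = g(2.652764) = 2.645761
x_3 = g(2.645761) = 2.645751
x_4 = g(2.645751) = 2.645751
x_5 = g(2.645751) = 2.645751
x_6 = g(2.645751) = 2.645751
x_7 = g(2.645751) = 2.645751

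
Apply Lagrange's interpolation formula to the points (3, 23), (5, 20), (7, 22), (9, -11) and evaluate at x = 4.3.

Lagrange interpolation formula:
P(x) = Σ yᵢ × Lᵢ(x)
where Lᵢ(x) = Π_{j≠i} (x - xⱼ)/(xᵢ - xⱼ)

L_0(4.3) = (4.3 - 5)/(3 - 5) × (4.3 - 7)/(3 - 7) × (4.3 - 9)/(3 - 9) = 0.185063
L_1(4.3) = (4.3 - 3)/(5 - 3) × (4.3 - 7)/(5 - 7) × (4.3 - 9)/(5 - 9) = 1.031062
L_2(4.3) = (4.3 - 3)/(7 - 3) × (4.3 - 5)/(7 - 5) × (4.3 - 9)/(7 - 9) = -0.267313
L_3(4.3) = (4.3 - 3)/(9 - 3) × (4.3 - 5)/(9 - 5) × (4.3 - 7)/(9 - 7) = 0.051188

P(4.3) = 23×L_0(4.3) + 20×L_1(4.3) + 22×L_2(4.3) + (-11)×L_3(4.3)
P(4.3) = 18.433750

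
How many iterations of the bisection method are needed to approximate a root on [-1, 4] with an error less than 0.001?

We need (b-a)/2^n ≤ 0.001
(4 - (-1))/2^n ≤ 0.001
5/2^n ≤ 0.001
2^n ≥ 5000
n ≥ log₂(5000) = 12.29
n ≥ 13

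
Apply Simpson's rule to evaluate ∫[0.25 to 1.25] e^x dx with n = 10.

f(x) = e^x
a = 0.25, b = 1.25, n = 10
h = (b - a)/n = 0.100000

Simpson's rule: (h/3)[f(x₀) + 4f(x₁) + 2f(x₂) + ... + f(xₙ)]

x_0 = 0.2500, f(x_0) = 1.284025, coefficient = 1
x_1 = 0.3500, f(x_1) = 1.419068, coefficient = 4
x_2 = 0.4500, f(x_2) = 1.568312, coefficient = 2
x_3 = 0.5500, f(x_3) = 1.733253, coefficient = 4
x_4 = 0.6500, f(x_4) = 1.915541, coefficient = 2
x_5 = 0.7500, f(x_5) = 2.117000, coefficient = 4
x_6 = 0.8500, f(x_6) = 2.339647, coefficient = 2
x_7 = 0.9500, f(x_7) = 2.585710, coefficient = 4
x_8 = 1.0500, f(x_8) = 2.857651, coefficient = 2
x_9 = 1.1500, f(x_9) = 3.158193, coefficient = 4
x_10 = 1.2500, f(x_10) = 3.490343, coefficient = 1

I ≈ (0.100000/3) × 66.189563 = 2.206319
Exact value: 2.206318
Error: 0.000001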